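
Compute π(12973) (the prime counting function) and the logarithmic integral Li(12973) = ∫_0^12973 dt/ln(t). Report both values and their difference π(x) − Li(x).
π(12973) = 1545;  Li(12973) ≈ 1564.26;  π(x) − Li(x) ≈ -19.26.

Direct count of primes ≤ 12973 gives π(12973) = 1545. Numerical evaluation of the logarithmic integral gives Li(12973) ≈ 1564.26. The difference π(x) − Li(x) ≈ -19.26 is typically negative for small/moderate x (Li(x) overestimates), though Littlewood's theorem shows this sign changes infinitely often.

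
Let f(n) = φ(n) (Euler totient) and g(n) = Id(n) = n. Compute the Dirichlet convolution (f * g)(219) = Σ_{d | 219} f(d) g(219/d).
(φ * Id)(219) = 725

Divisors of 219: [1, 3, 73, 219]. For each d | 219:
  d = 1: φ(1) · Id(219/1) = 1 · 219 = 219
  d = 3: φ(3) · Id(219/3) = 2 · 73 = 146
  d = 73: φ(73) · Id(219/73) = 72 · 3 = 216
  d = 219: φ(219) · Id(219/219) = 144 · 1 = 144
Summing: (φ * Id)(219) = 219 + 146 + 216 + 144 = 725.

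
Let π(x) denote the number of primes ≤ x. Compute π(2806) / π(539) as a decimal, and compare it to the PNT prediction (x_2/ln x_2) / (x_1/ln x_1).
π(2806)/π(539) = 409/99 ≈ 4.1313;  PNT prediction ≈ 4.1242.

π(539) = 99 and π(2806) = 409, so π(2806)/π(539) ≈ 4.1313. The PNT-predicted ratio is (2806/ln(2806)) / (539/ln(539)) ≈ 4.1242. The two agree to within a few percent, as expected.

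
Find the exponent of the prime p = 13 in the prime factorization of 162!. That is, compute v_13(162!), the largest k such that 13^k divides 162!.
v_13(162!) = 12

Legendre's formula: v_p(n!) = Σ_{k ≥ 1} ⌊n / p^k⌋. For p = 13, n = 162, the terms are:
  ⌊162/13^1⌋ = ⌊162/13⌋ = 12
(the next term ⌊162/13^2⌋ = 0, terminating the sum). Summing: v_13(162!) = 12 = 12.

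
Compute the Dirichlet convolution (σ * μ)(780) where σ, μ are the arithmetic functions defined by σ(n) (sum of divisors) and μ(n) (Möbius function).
(σ * μ)(780) = 780

Divisors of 780: [1, 2, 3, 4, 5, 6, 10, 12, 13, 15, 20, 26, 30, 39, 52, 60, 65, 78, 130, 156, 195, 260, 390, 780]. For each d | 780:
  d = 1: σ(1) · μ(780/1) = 1 · 0 = 0
  d = 2: σ(2) · μ(780/2) = 3 · 1 = 3
  d = 3: σ(3) · μ(780/3) = 4 · 0 = 0
  d = 4: σ(4) · μ(780/4) = 7 · -1 = -7
  d = 5: σ(5) · μ(780/5) = 6 · 0 = 0
  d = 6: σ(6) · μ(780/6) = 12 · -1 = -12
  d = 10: σ(10) · μ(780/10) = 18 · -1 = -18
  d = 12: σ(12) · μ(780/12) = 28 · 1 = 28
  d = 13: σ(13) · μ(780/13) = 14 · 0 = 0
  d = 15: σ(15) · μ(780/15) = 24 · 0 = 0
  d = 20: σ(20) · μ(780/20) = 42 · 1 = 42
  d = 26: σ(26) · μ(780/26) = 42 · -1 = -42
  d = 30: σ(30) · μ(780/30) = 72 · 1 = 72
  d = 39: σ(39) · μ(780/39) = 56 · 0 = 0
  d = 52: σ(52) · μ(780/52) = 98 · 1 = 98
  d = 60: σ(60) · μ(780/60) = 168 · -1 = -168
  d = 65: σ(65) · μ(780/65) = 84 · 0 = 0
  d = 78: σ(78) · μ(780/78) = 168 · 1 = 168
  d = 130: σ(130) · μ(780/130) = 252 · 1 = 252
  d = 156: σ(156) · μ(780/156) = 392 · -1 = -392
  d = 195: σ(195) · μ(780/195) = 336 · 0 = 0
  d = 260: σ(260) · μ(780/260) = 588 · -1 = -588
  d = 390: σ(390) · μ(780/390) = 1008 · -1 = -1008
  d = 780: σ(780) · μ(780/780) = 2352 · 1 = 2352
Summing: (σ * μ)(780) = 0 + 3 + 0 + -7 + 0 + -12 + -18 + 28 + 0 + 0 + 42 + -42 + 72 + 0 + 98 + -168 + 0 + 168 + 252 + -392 + 0 + -588 + -1008 + 2352 = 780.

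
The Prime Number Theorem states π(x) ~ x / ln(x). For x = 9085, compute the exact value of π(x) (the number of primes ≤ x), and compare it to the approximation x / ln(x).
π(9085) = 1127;  x/ln(x) ≈ 996.78;  relative error ≈ 11.55%.

Directly count primes up to 9085: π(9085) = 1127. The PNT approximation gives 9085/ln(9085) ≈ 9085/9.11438 ≈ 996.78. Relative error (π(x) − x/ln(x)) / π(x) ≈ 11.55%; the approximation is known to undercount slightly (Li(x) is a better estimate).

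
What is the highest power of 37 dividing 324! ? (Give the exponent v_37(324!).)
v_37(324!) = 8

Legendre's formula: v_p(n!) = Σ_{k ≥ 1} ⌊n / p^k⌋. For p = 37, n = 324, the terms are:
  ⌊324/37^1⌋ = ⌊324/37⌋ = 8
(the next term ⌊324/37^2⌋ = 0, terminating the sum). Summing: v_37(324!) = 8 = 8.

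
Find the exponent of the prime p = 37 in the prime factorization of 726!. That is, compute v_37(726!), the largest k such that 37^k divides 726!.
v_37(726!) = 19

Legendre's formula: v_p(n!) = Σ_{k ≥ 1} ⌊n / p^k⌋. For p = 37, n = 726, the terms are:
  ⌊726/37^1⌋ = ⌊726/37⌋ = 19
(the next term ⌊726/37^2⌋ = 0, terminating the sum). Summing: v_37(726!) = 19 = 19.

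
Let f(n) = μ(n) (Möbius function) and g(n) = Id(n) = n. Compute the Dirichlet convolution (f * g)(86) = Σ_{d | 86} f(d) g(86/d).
(μ * Id)(86) = 42

Divisors of 86: [1, 2, 43, 86]. For each d | 86:
  d = 1: μ(1) · Id(86/1) = 1 · 86 = 86
  d = 2: μ(2) · Id(86/2) = -1 · 43 = -43
  d = 43: μ(43) · Id(86/43) = -1 · 2 = -2
  d = 86: μ(86) · Id(86/86) = 1 · 1 = 1
Summing: (μ * Id)(86) = 86 + -43 + -2 + 1 = 42.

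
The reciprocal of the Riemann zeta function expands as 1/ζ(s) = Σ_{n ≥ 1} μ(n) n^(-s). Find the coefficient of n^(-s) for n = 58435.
μ(58435) = 1

Factor n = 58435 = 5 · 13 · 29 · 31. μ(n) = 0 if any exponent ≥ 2 (not squarefree); otherwise μ(n) = (−1)^{ω(n)} where ω(n) is the number of distinct prime factors. Applying: μ(58435) = 1.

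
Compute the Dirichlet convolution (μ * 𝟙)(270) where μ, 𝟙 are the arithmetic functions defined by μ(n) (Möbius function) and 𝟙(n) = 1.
(μ * 𝟙)(270) = 0

Divisors of 270: [1, 2, 3, 5, 6, 9, 10, 15, 18, 27, 30, 45, 54, 90, 135, 270]. For each d | 270:
  d = 1: μ(1) · 𝟙(270/1) = 1 · 1 = 1
  d = 2: μ(2) · 𝟙(270/2) = -1 · 1 = -1
  d = 3: μ(3) · 𝟙(270/3) = -1 · 1 = -1
  d = 5: μ(5) · 𝟙(270/5) = -1 · 1 = -1
  d = 6: μ(6) · 𝟙(270/6) = 1 · 1 = 1
  d = 9: μ(9) · 𝟙(270/9) = 0 · 1 = 0
  d = 10: μ(10) · 𝟙(270/10) = 1 · 1 = 1
  d = 15: μ(15) · 𝟙(270/15) = 1 · 1 = 1
  d = 18: μ(18) · 𝟙(270/18) = 0 · 1 = 0
  d = 27: μ(27) · 𝟙(270/27) = 0 · 1 = 0
  d = 30: μ(30) · 𝟙(270/30) = -1 · 1 = -1
  d = 45: μ(45) · 𝟙(270/45) = 0 · 1 = 0
  d = 54: μ(54) · 𝟙(270/54) = 0 · 1 = 0
  d = 90: μ(90) · 𝟙(270/90) = 0 · 1 = 0
  d = 135: μ(135) · 𝟙(270/135) = 0 · 1 = 0
  d = 270: μ(270) · 𝟙(270/270) = 0 · 1 = 0
Summing: (μ * 𝟙)(270) = 1 + -1 + -1 + -1 + 1 + 0 + 1 + 1 + 0 + 0 + -1 + 0 + 0 + 0 + 0 + 0 = 0.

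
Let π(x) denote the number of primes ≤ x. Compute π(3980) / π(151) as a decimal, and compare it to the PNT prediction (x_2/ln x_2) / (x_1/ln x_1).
π(3980)/π(151) = 549/36 ≈ 15.2500;  PNT prediction ≈ 15.9540.

π(151) = 36 and π(3980) = 549, so π(3980)/π(151) ≈ 15.2500. The PNT-predicted ratio is (3980/ln(3980)) / (151/ln(151)) ≈ 15.9540. The two agree to within a few percent, as expected.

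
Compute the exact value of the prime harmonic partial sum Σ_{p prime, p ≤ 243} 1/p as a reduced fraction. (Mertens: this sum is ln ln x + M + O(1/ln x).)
Σ 1/p = 506873196134241441348690763593294873492730445394823722837469097176314709804649267964680634478659521/256041159035492609053110100510385311995538591998443060216114576417920917800321526504084465112487730

π(243) = 53, so the primes ≤ 243 are [2, 3, 5, 7, 11, 13, 17, 19, 23, 29, 31, 37, 41, 43, 47, 53, 59, 61, 67, 71, 73, 79, 83, 89, 97, 101, 103, 107, 109, 113, 127, 131, 137, 139, 149, 151, 157, 163, 167, 173, 179, 181, 191, 193, 197, 199, 211, 223, 227, 229, 233, 239, 241]. Summing 1/p over these primes: 506873196134241441348690763593294873492730445394823722837469097176314709804649267964680634478659521/256041159035492609053110100510385311995538591998443060216114576417920917800321526504084465112487730 ≈ 1.9797. Mertens estimate ln ln(243) + 0.2615 ≈ 1.9650.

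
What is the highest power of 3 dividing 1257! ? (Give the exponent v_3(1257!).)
v_3(1257!) = 625

Legendre's formula: v_p(n!) = Σ_{k ≥ 1} ⌊n / p^k⌋. For p = 3, n = 1257, the terms are:
  ⌊1257/3^1⌋ = ⌊1257/3⌋ = 419
  ⌊1257/3^2⌋ = ⌊1257/9⌋ = 139
  ⌊1257/3^3⌋ = ⌊1257/27⌋ = 46
  ⌊1257/3^4⌋ = ⌊1257/81⌋ = 15
  ⌊1257/3^5⌋ = ⌊1257/243⌋ = 5
  ⌊1257/3^6⌋ = ⌊1257/729⌋ = 1
(the next term ⌊1257/3^7⌋ = 0, terminating the sum). Summing: v_3(1257!) = 419 + 139 + 46 + 15 + 5 + 1 = 625.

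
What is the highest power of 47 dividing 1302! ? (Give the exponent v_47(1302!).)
v_47(1302!) = 27

Legendre's formula: v_p(n!) = Σ_{k ≥ 1} ⌊n / p^k⌋. For p = 47, n = 1302, the terms are:
  ⌊1302/47^1⌋ = ⌊1302/47⌋ = 27
(the next term ⌊1302/47^2⌋ = 0, terminating the sum). Summing: v_47(1302!) = 27 = 27.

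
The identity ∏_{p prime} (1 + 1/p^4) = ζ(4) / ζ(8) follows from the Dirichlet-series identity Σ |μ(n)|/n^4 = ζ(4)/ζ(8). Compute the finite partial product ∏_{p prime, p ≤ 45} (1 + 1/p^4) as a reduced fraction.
∏ = 9797980044774469102330603903164632306176249714317508104704/9089648120265456627180951239843248289566061362769110535625

The primes p ≤ 45 are [2, 3, 5, 7, 11, 13, 17, 19, 23, 29, 31, 37, 41, 43]. For each, (1 + 1/p^4) = (p^4 + 1)/p^4. Multiplying these fractions over p ∈ [2, 3, 5, 7, 11, 13, 17, 19, 23, 29, 31, 37, 41, 43] gives 9797980044774469102330603903164632306176249714317508104704/9089648120265456627180951239843248289566061362769110535625. (In the limit P → ∞ this tends to ζ(4)/ζ(8).)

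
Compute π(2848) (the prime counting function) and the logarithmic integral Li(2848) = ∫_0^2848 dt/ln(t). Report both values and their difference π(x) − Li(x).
π(2848) = 413;  Li(2848) ≈ 423.71;  π(x) − Li(x) ≈ -10.71.

Direct count of primes ≤ 2848 gives π(2848) = 413. Numerical evaluation of the logarithmic integral gives Li(2848) ≈ 423.71. The difference π(x) − Li(x) ≈ -10.71 is typically negative for small/moderate x (Li(x) overestimates), though Littlewood's theorem shows this sign changes infinitely often.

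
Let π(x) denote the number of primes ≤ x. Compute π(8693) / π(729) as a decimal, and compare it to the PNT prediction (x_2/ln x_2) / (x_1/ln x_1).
π(8693)/π(729) = 1083/129 ≈ 8.3953;  PNT prediction ≈ 8.6660.

π(729) = 129 and π(8693) = 1083, so π(8693)/π(729) ≈ 8.3953. The PNT-predicted ratio is (8693/ln(8693)) / (729/ln(729)) ≈ 8.6660. The two agree to within a few percent, as expected.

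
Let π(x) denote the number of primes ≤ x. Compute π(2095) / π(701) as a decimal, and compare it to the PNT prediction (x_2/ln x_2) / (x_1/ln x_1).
π(2095)/π(701) = 316/126 ≈ 2.5079;  PNT prediction ≈ 2.5607.

π(701) = 126 and π(2095) = 316, so π(2095)/π(701) ≈ 2.5079. The PNT-predicted ratio is (2095/ln(2095)) / (701/ln(701)) ≈ 2.5607. The two agree to within a few percent, as expected.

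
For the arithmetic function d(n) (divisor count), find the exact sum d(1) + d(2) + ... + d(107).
Σ_{n ≤ 107} d(n) = 516

Compute d(n) for each 1 ≤ n ≤ 107: d(1) = 1, d(2) = 2, d(3) = 2, d(4) = 3, d(5) = 2, d(6) = 4, d(7) = 2, d(8) = 4, d(9) = 3, d(10) = 4, d(11) = 2, d(12) = 6, d(13) = 2, d(14) = 4, d(15) = 4, d(16) = 5, d(17) = 2, d(18) = 6, d(19) = 2, d(20) = 6, d(21) = 4, d(22) = 4, d(23) = 2, d(24) = 8, d(25) = 3, d(26) = 4, d(27) = 4, d(28) = 6, d(29) = 2, d(30) = 8, d(31) = 2, d(32) = 6, d(33) = 4, d(34) = 4, d(35) = 4, d(36) = 9, d(37) = 2, d(38) = 4, d(39) = 4, d(40) = 8, d(41) = 2, d(42) = 8, d(43) = 2, d(44) = 6, d(45) = 6, d(46) = 4, d(47) = 2, d(48) = 10, d(49) = 3, d(50) = 6, d(51) = 4, d(52) = 6, d(53) = 2, d(54) = 8, d(55) = 4, d(56) = 8, d(57) = 4, d(58) = 4, d(59) = 2, d(60) = 12, d(61) = 2, d(62) = 4, d(63) = 6, d(64) = 7, d(65) = 4, d(66) = 8, d(67) = 2, d(68) = 6, d(69) = 4, d(70) = 8, d(71) = 2, d(72) = 12, d(73) = 2, d(74) = 4, d(75) = 6, d(76) = 6, d(77) = 4, d(78) = 8, d(79) = 2, d(80) = 10, d(81) = 5, d(82) = 4, d(83) = 2, d(84) = 12, d(85) = 4, d(86) = 4, d(87) = 4, d(88) = 8, d(89) = 2, d(90) = 12, d(91) = 4, d(92) = 6, d(93) = 4, d(94) = 4, d(95) = 4, d(96) = 12, d(97) = 2, d(98) = 6, d(99) = 6, d(100) = 9, d(101) = 2, d(102) = 8, d(103) = 2, d(104) = 8, d(105) = 8, d(106) = 4, d(107) = 2. Summing all 107 values: 516. (Dirichlet's divisor formula: Σ_{n ≤ x} d(n) = x ln(x) + (2γ − 1) x + O(√x). For x = 107, the asymptotic estimate is ≈ 516.52.)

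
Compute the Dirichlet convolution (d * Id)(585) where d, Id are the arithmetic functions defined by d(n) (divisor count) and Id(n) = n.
(d * Id)(585) = 1890

Divisors of 585: [1, 3, 5, 9, 13, 15, 39, 45, 65, 117, 195, 585]. For each d | 585:
  d = 1: d(1) · Id(585/1) = 1 · 585 = 585
  d = 3: d(3) · Id(585/3) = 2 · 195 = 390
  d = 5: d(5) · Id(585/5) = 2 · 117 = 234
  d = 9: d(9) · Id(585/9) = 3 · 65 = 195
  d = 13: d(13) · Id(585/13) = 2 · 45 = 90
  d = 15: d(15) · Id(585/15) = 4 · 39 = 156
  d = 39: d(39) · Id(585/39) = 4 · 15 = 60
  d = 45: d(45) · Id(585/45) = 6 · 13 = 78
  d = 65: d(65) · Id(585/65) = 4 · 9 = 36
  d = 117: d(117) · Id(585/117) = 6 · 5 = 30
  d = 195: d(195) · Id(585/195) = 8 · 3 = 24
  d = 585: d(585) · Id(585/585) = 12 · 1 = 12
Summing: (d * Id)(585) = 585 + 390 + 234 + 195 + 90 + 156 + 60 + 78 + 36 + 30 + 24 + 12 = 1890.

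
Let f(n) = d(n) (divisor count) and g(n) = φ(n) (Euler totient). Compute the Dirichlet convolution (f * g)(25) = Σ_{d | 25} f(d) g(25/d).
(d * φ)(25) = 31

Divisors of 25: [1, 5, 25]. For each d | 25:
  d = 1: d(1) · φ(25/1) = 1 · 20 = 20
  d = 5: d(5) · φ(25/5) = 2 · 4 = 8
  d = 25: d(25) · φ(25/25) = 3 · 1 = 3
Summing: (d * φ)(25) = 20 + 8 + 3 = 31.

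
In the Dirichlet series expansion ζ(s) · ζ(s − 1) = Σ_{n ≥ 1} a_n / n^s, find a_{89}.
σ(89) = 90

In the product (Σ m^0/m^s)(Σ k / k^s) = Σ (Σ_{d | n} d) / n^s, the coefficient of 1/n^s is σ(n) = Σ_{d | n} d. For n = 89, divisors are [1, 89]; summing: σ(89) = 90.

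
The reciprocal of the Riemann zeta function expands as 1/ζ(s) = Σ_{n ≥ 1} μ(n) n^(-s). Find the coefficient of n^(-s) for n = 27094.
μ(27094) = 1

Factor n = 27094 = 2 · 19 · 23 · 31. μ(n) = 0 if any exponent ≥ 2 (not squarefree); otherwise μ(n) = (−1)^{ω(n)} where ω(n) is the number of distinct prime factors. Applying: μ(27094) = 1.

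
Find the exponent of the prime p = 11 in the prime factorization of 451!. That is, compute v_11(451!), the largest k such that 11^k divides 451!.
v_11(451!) = 44

Legendre's formula: v_p(n!) = Σ_{k ≥ 1} ⌊n / p^k⌋. For p = 11, n = 451, the terms are:
  ⌊451/11^1⌋ = ⌊451/11⌋ = 41
  ⌊451/11^2⌋ = ⌊451/121⌋ = 3
(the next term ⌊451/11^3⌋ = 0, terminating the sum). Summing: v_11(451!) = 41 + 3 = 44.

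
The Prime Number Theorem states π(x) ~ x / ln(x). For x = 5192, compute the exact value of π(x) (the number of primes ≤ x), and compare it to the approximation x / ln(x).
π(5192) = 691;  x/ln(x) ≈ 606.91;  relative error ≈ 12.17%.

Directly count primes up to 5192: π(5192) = 691. The PNT approximation gives 5192/ln(5192) ≈ 5192/8.55487 ≈ 606.91. Relative error (π(x) − x/ln(x)) / π(x) ≈ 12.17%; the approximation is known to undercount slightly (Li(x) is a better estimate).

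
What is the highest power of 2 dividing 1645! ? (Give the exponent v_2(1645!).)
v_2(1645!) = 1638

Legendre's formula: v_p(n!) = Σ_{k ≥ 1} ⌊n / p^k⌋. For p = 2, n = 1645, the terms are:
  ⌊1645/2^1⌋ = ⌊1645/2⌋ = 822
  ⌊1645/2^2⌋ = ⌊1645/4⌋ = 411
  ⌊1645/2^3⌋ = ⌊1645/8⌋ = 205
  ⌊1645/2^4⌋ = ⌊1645/16⌋ = 102
  ⌊1645/2^5⌋ = ⌊1645/32⌋ = 51
  ⌊1645/2^6⌋ = ⌊1645/64⌋ = 25
  ⌊1645/2^7⌋ = ⌊1645/128⌋ = 12
  ⌊1645/2^8⌋ = ⌊1645/256⌋ = 6
  ⌊1645/2^9⌋ = ⌊1645/512⌋ = 3
  ⌊1645/2^10⌋ = ⌊1645/1024⌋ = 1
(the next term ⌊1645/2^11⌋ = 0, terminating the sum). Summing: v_2(1645!) = 822 + 411 + 205 + 102 + 51 + 25 + 12 + 6 + 3 + 1 = 1638.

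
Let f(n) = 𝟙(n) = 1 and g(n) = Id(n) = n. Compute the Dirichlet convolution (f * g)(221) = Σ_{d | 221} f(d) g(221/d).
(𝟙 * Id)(221) = 252

Divisors of 221: [1, 13, 17, 221]. For each d | 221:
  d = 1: 𝟙(1) · Id(221/1) = 1 · 221 = 221
  d = 13: 𝟙(13) · Id(221/13) = 1 · 17 = 17
  d = 17: 𝟙(17) · Id(221/17) = 1 · 13 = 13
  d = 221: 𝟙(221) · Id(221/221) = 1 · 1 = 1
Summing: (𝟙 * Id)(221) = 221 + 17 + 13 + 1 = 252.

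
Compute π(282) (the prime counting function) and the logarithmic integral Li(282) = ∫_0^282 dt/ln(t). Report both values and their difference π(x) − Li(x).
π(282) = 60;  Li(282) ≈ 65.16;  π(x) − Li(x) ≈ -5.16.

Direct count of primes ≤ 282 gives π(282) = 60. Numerical evaluation of the logarithmic integral gives Li(282) ≈ 65.16. The difference π(x) − Li(x) ≈ -5.16 is typically negative for small/moderate x (Li(x) overestimates), though Littlewood's theorem shows this sign changes infinitely often.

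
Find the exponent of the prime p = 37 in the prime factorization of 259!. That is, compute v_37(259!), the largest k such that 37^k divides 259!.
v_37(259!) = 7

Legendre's formula: v_p(n!) = Σ_{k ≥ 1} ⌊n / p^k⌋. For p = 37, n = 259, the terms are:
  ⌊259/37^1⌋ = ⌊259/37⌋ = 7
(the next term ⌊259/37^2⌋ = 0, terminating the sum). Summing: v_37(259!) = 7 = 7.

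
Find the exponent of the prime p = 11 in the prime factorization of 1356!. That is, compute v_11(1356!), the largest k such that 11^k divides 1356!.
v_11(1356!) = 135

Legendre's formula: v_p(n!) = Σ_{k ≥ 1} ⌊n / p^k⌋. For p = 11, n = 1356, the terms are:
  ⌊1356/11^1⌋ = ⌊1356/11⌋ = 123
  ⌊1356/11^2⌋ = ⌊1356/121⌋ = 11
  ⌊1356/11^3⌋ = ⌊1356/1331⌋ = 1
(the next term ⌊1356/11^4⌋ = 0, terminating the sum). Summing: v_11(1356!) = 123 + 11 + 1 = 135.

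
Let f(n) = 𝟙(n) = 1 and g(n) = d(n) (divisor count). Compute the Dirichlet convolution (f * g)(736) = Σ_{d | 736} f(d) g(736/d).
(𝟙 * d)(736) = 63

Divisors of 736: [1, 2, 4, 8, 16, 23, 32, 46, 92, 184, 368, 736]. For each d | 736:
  d = 1: 𝟙(1) · d(736/1) = 1 · 12 = 12
  d = 2: 𝟙(2) · d(736/2) = 1 · 10 = 10
  d = 4: 𝟙(4) · d(736/4) = 1 · 8 = 8
  d = 8: 𝟙(8) · d(736/8) = 1 · 6 = 6
  d = 16: 𝟙(16) · d(736/16) = 1 · 4 = 4
  d = 23: 𝟙(23) · d(736/23) = 1 · 6 = 6
  d = 32: 𝟙(32) · d(736/32) = 1 · 2 = 2
  d = 46: 𝟙(46) · d(736/46) = 1 · 5 = 5
  d = 92: 𝟙(92) · d(736/92) = 1 · 4 = 4
  d = 184: 𝟙(184) · d(736/184) = 1 · 3 = 3
  d = 368: 𝟙(368) · d(736/368) = 1 · 2 = 2
  d = 736: 𝟙(736) · d(736/736) = 1 · 1 = 1
Summing: (𝟙 * d)(736) = 12 + 10 + 8 + 6 + 4 + 6 + 2 + 5 + 4 + 3 + 2 + 1 = 63.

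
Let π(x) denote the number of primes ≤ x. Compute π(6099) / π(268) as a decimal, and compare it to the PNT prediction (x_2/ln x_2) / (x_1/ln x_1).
π(6099)/π(268) = 795/56 ≈ 14.1964;  PNT prediction ≈ 14.5983.

π(268) = 56 and π(6099) = 795, so π(6099)/π(268) ≈ 14.1964. The PNT-predicted ratio is (6099/ln(6099)) / (268/ln(268)) ≈ 14.5983. The two agree to within a few percent, as expected.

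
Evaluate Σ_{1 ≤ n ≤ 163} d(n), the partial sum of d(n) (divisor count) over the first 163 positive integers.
Σ_{n ≤ 163} d(n) = 858

Compute d(n) for each 1 ≤ n ≤ 163: d(1) = 1, d(2) = 2, d(3) = 2, d(4) = 3, d(5) = 2, d(6) = 4, d(7) = 2, d(8) = 4, d(9) = 3, d(10) = 4, d(11) = 2, d(12) = 6, d(13) = 2, d(14) = 4, d(15) = 4, d(16) = 5, d(17) = 2, d(18) = 6, d(19) = 2, d(20) = 6, d(21) = 4, d(22) = 4, d(23) = 2, d(24) = 8, d(25) = 3, d(26) = 4, d(27) = 4, d(28) = 6, d(29) = 2, d(30) = 8, d(31) = 2, d(32) = 6, d(33) = 4, d(34) = 4, d(35) = 4, d(36) = 9, d(37) = 2, d(38) = 4, d(39) = 4, d(40) = 8, d(41) = 2, d(42) = 8, d(43) = 2, d(44) = 6, d(45) = 6, d(46) = 4, d(47) = 2, d(48) = 10, d(49) = 3, d(50) = 6, d(51) = 4, d(52) = 6, d(53) = 2, d(54) = 8, d(55) = 4, d(56) = 8, d(57) = 4, d(58) = 4, d(59) = 2, d(60) = 12, d(61) = 2, d(62) = 4, d(63) = 6, d(64) = 7, d(65) = 4, d(66) = 8, d(67) = 2, d(68) = 6, d(69) = 4, d(70) = 8, d(71) = 2, d(72) = 12, d(73) = 2, d(74) = 4, d(75) = 6, d(76) = 6, d(77) = 4, d(78) = 8, d(79) = 2, d(80) = 10, d(81) = 5, d(82) = 4, d(83) = 2, d(84) = 12, d(85) = 4, d(86) = 4, d(87) = 4, d(88) = 8, d(89) = 2, d(90) = 12, d(91) = 4, d(92) = 6, d(93) = 4, d(94) = 4, d(95) = 4, d(96) = 12, d(97) = 2, d(98) = 6, d(99) = 6, d(100) = 9, d(101) = 2, d(102) = 8, d(103) = 2, d(104) = 8, d(105) = 8, d(106) = 4, d(107) = 2, d(108) = 12, d(109) = 2, d(110) = 8, d(111) = 4, d(112) = 10, d(113) = 2, d(114) = 8, d(115) = 4, d(116) = 6, d(117) = 6, d(118) = 4, d(119) = 4, d(120) = 16, d(121) = 3, d(122) = 4, d(123) = 4, d(124) = 6, d(125) = 4, d(126) = 12, d(127) = 2, d(128) = 8, d(129) = 4, d(130) = 8, d(131) = 2, d(132) = 12, d(133) = 4, d(134) = 4, d(135) = 8, d(136) = 8, d(137) = 2, d(138) = 8, d(139) = 2, d(140) = 12, d(141) = 4, d(142) = 4, d(143) = 4, d(144) = 15, d(145) = 4, d(146) = 4, d(147) = 6, d(148) = 6, d(149) = 2, d(150) = 12, d(151) = 2, d(152) = 8, d(153) = 6, d(154) = 8, d(155) = 4, d(156) = 12, d(157) = 2, d(158) = 4, d(159) = 4, d(160) = 12, d(161) = 4, d(162) = 10, d(163) = 2. Summing all 163 values: 858. (Dirichlet's divisor formula: Σ_{n ≤ x} d(n) = x ln(x) + (2γ − 1) x + O(√x). For x = 163, the asymptotic estimate is ≈ 855.45.)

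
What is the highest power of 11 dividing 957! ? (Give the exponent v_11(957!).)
v_11(957!) = 94

Legendre's formula: v_p(n!) = Σ_{k ≥ 1} ⌊n / p^k⌋. For p = 11, n = 957, the terms are:
  ⌊957/11^1⌋ = ⌊957/11⌋ = 87
  ⌊957/11^2⌋ = ⌊957/121⌋ = 7
(the next term ⌊957/11^3⌋ = 0, terminating the sum). Summing: v_11(957!) = 87 + 7 = 94.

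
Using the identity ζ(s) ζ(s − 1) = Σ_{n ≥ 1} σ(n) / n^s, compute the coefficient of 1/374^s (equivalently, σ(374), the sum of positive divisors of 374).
σ(374) = 648

In the product (Σ m^0/m^s)(Σ k / k^s) = Σ (Σ_{d | n} d) / n^s, the coefficient of 1/n^s is σ(n) = Σ_{d | n} d. For n = 374, divisors are [1, 2, 11, 17, 22, 34, 187, 374]; summing: σ(374) = 648.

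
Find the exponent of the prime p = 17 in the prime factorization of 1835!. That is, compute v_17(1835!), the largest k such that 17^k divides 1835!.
v_17(1835!) = 113

Legendre's formula: v_p(n!) = Σ_{k ≥ 1} ⌊n / p^k⌋. For p = 17, n = 1835, the terms are:
  ⌊1835/17^1⌋ = ⌊1835/17⌋ = 107
  ⌊1835/17^2⌋ = ⌊1835/289⌋ = 6
(the next term ⌊1835/17^3⌋ = 0, terminating the sum). Summing: v_17(1835!) = 107 + 6 = 113.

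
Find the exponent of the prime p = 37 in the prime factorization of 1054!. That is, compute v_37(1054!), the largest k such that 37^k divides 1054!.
v_37(1054!) = 28

Legendre's formula: v_p(n!) = Σ_{k ≥ 1} ⌊n / p^k⌋. For p = 37, n = 1054, the terms are:
  ⌊1054/37^1⌋ = ⌊1054/37⌋ = 28
(the next term ⌊1054/37^2⌋ = 0, terminating the sum). Summing: v_37(1054!) = 28 = 28.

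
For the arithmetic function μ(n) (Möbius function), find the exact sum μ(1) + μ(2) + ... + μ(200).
Σ_{n ≤ 200} μ(n) = -8

Compute μ(n) for each 1 ≤ n ≤ 200: μ(1) = 1, μ(2) = -1, μ(3) = -1, μ(4) = 0, μ(5) = -1, μ(6) = 1, μ(7) = -1, μ(8) = 0, μ(9) = 0, μ(10) = 1, μ(11) = -1, μ(12) = 0, μ(13) = -1, μ(14) = 1, μ(15) = 1, μ(16) = 0, μ(17) = -1, μ(18) = 0, μ(19) = -1, μ(20) = 0, μ(21) = 1, μ(22) = 1, μ(23) = -1, μ(24) = 0, μ(25) = 0, μ(26) = 1, μ(27) = 0, μ(28) = 0, μ(29) = -1, μ(30) = -1, μ(31) = -1, μ(32) = 0, μ(33) = 1, μ(34) = 1, μ(35) = 1, μ(36) = 0, μ(37) = -1, μ(38) = 1, μ(39) = 1, μ(40) = 0, μ(41) = -1, μ(42) = -1, μ(43) = -1, μ(44) = 0, μ(45) = 0, μ(46) = 1, μ(47) = -1, μ(48) = 0, μ(49) = 0, μ(50) = 0, μ(51) = 1, μ(52) = 0, μ(53) = -1, μ(54) = 0, μ(55) = 1, μ(56) = 0, μ(57) = 1, μ(58) = 1, μ(59) = -1, μ(60) = 0, μ(61) = -1, μ(62) = 1, μ(63) = 0, μ(64) = 0, μ(65) = 1, μ(66) = -1, μ(67) = -1, μ(68) = 0, μ(69) = 1, μ(70) = -1, μ(71) = -1, μ(72) = 0, μ(73) = -1, μ(74) = 1, μ(75) = 0, μ(76) = 0, μ(77) = 1, μ(78) = -1, μ(79) = -1, μ(80) = 0, μ(81) = 0, μ(82) = 1, μ(83) = -1, μ(84) = 0, μ(85) = 1, μ(86) = 1, μ(87) = 1, μ(88) = 0, μ(89) = -1, μ(90) = 0, μ(91) = 1, μ(92) = 0, μ(93) = 1, μ(94) = 1, μ(95) = 1, μ(96) = 0, μ(97) = -1, μ(98) = 0, μ(99) = 0, μ(100) = 0, μ(101) = -1, μ(102) = -1, μ(103) = -1, μ(104) = 0, μ(105) = -1, μ(106) = 1, μ(107) = -1, μ(108) = 0, μ(109) = -1, μ(110) = -1, μ(111) = 1, μ(112) = 0, μ(113) = -1, μ(114) = -1, μ(115) = 1, μ(116) = 0, μ(117) = 0, μ(118) = 1, μ(119) = 1, μ(120) = 0, μ(121) = 0, μ(122) = 1, μ(123) = 1, μ(124) = 0, μ(125) = 0, μ(126) = 0, μ(127) = -1, μ(128) = 0, μ(129) = 1, μ(130) = -1, μ(131) = -1, μ(132) = 0, μ(133) = 1, μ(134) = 1, μ(135) = 0, μ(136) = 0, μ(137) = -1, μ(138) = -1, μ(139) = -1, μ(140) = 0, μ(141) = 1, μ(142) = 1, μ(143) = 1, μ(144) = 0, μ(145) = 1, μ(146) = 1, μ(147) = 0, μ(148) = 0, μ(149) = -1, μ(150) = 0, μ(151) = -1, μ(152) = 0, μ(153) = 0, μ(154) = -1, μ(155) = 1, μ(156) = 0, μ(157) = -1, μ(158) = 1, μ(159) = 1, μ(160) = 0, μ(161) = 1, μ(162) = 0, μ(163) = -1, μ(164) = 0, μ(165) = -1, μ(166) = 1, μ(167) = -1, μ(168) = 0, μ(169) = 0, μ(170) = -1, μ(171) = 0, μ(172) = 0, μ(173) = -1, μ(174) = -1, μ(175) = 0, μ(176) = 0, μ(177) = 1, μ(178) = 1, μ(179) = -1, μ(180) = 0, μ(181) = -1, μ(182) = -1, μ(183) = 1, μ(184) = 0, μ(185) = 1, μ(186) = -1, μ(187) = 1, μ(188) = 0, μ(189) = 0, μ(190) = -1, μ(191) = -1, μ(192) = 0, μ(193) = -1, μ(194) = 1, μ(195) = -1, μ(196) = 0, μ(197) = -1, μ(198) = 0, μ(199) = -1, μ(200) = 0. Summing all 200 values: -8. (Mertens function M(x) = Σ_{n ≤ x} μ(n); on average M(x) should be small (PNT ⟺ M(x) = o(x)).)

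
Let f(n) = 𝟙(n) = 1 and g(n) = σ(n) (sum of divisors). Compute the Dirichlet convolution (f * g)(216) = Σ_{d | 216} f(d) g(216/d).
(𝟙 * σ)(216) = 1508

Divisors of 216: [1, 2, 3, 4, 6, 8, 9, 12, 18, 24, 27, 36, 54, 72, 108, 216]. For each d | 216:
  d = 1: 𝟙(1) · σ(216/1) = 1 · 600 = 600
  d = 2: 𝟙(2) · σ(216/2) = 1 · 280 = 280
  d = 3: 𝟙(3) · σ(216/3) = 1 · 195 = 195
  d = 4: 𝟙(4) · σ(216/4) = 1 · 120 = 120
  d = 6: 𝟙(6) · σ(216/6) = 1 · 91 = 91
  d = 8: 𝟙(8) · σ(216/8) = 1 · 40 = 40
  d = 9: 𝟙(9) · σ(216/9) = 1 · 60 = 60
  d = 12: 𝟙(12) · σ(216/12) = 1 · 39 = 39
  d = 18: 𝟙(18) · σ(216/18) = 1 · 28 = 28
  d = 24: 𝟙(24) · σ(216/24) = 1 · 13 = 13
  d = 27: 𝟙(27) · σ(216/27) = 1 · 15 = 15
  d = 36: 𝟙(36) · σ(216/36) = 1 · 12 = 12
  d = 54: 𝟙(54) · σ(216/54) = 1 · 7 = 7
  d = 72: 𝟙(72) · σ(216/72) = 1 · 4 = 4
  d = 108: 𝟙(108) · σ(216/108) = 1 · 3 = 3
  d = 216: 𝟙(216) · σ(216/216) = 1 · 1 = 1
Summing: (𝟙 * σ)(216) = 600 + 280 + 195 + 120 + 91 + 40 + 60 + 39 + 28 + 13 + 15 + 12 + 7 + 4 + 3 + 1 = 1508.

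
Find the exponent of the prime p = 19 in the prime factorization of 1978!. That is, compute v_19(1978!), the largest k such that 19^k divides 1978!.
v_19(1978!) = 109

Legendre's formula: v_p(n!) = Σ_{k ≥ 1} ⌊n / p^k⌋. For p = 19, n = 1978, the terms are:
  ⌊1978/19^1⌋ = ⌊1978/19⌋ = 104
  ⌊1978/19^2⌋ = ⌊1978/361⌋ = 5
(the next term ⌊1978/19^3⌋ = 0, terminating the sum). Summing: v_19(1978!) = 104 + 5 = 109.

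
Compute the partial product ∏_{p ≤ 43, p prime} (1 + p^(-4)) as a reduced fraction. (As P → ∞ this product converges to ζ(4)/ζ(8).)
∏ = 9797980044774469102330603903164632306176249714317508104704/9089648120265456627180951239843248289566061362769110535625

The primes p ≤ 43 are [2, 3, 5, 7, 11, 13, 17, 19, 23, 29, 31, 37, 41, 43]. For each, (1 + 1/p^4) = (p^4 + 1)/p^4. Multiplying these fractions over p ∈ [2, 3, 5, 7, 11, 13, 17, 19, 23, 29, 31, 37, 41, 43] gives 9797980044774469102330603903164632306176249714317508104704/9089648120265456627180951239843248289566061362769110535625. (In the limit P → ∞ this tends to ζ(4)/ζ(8).)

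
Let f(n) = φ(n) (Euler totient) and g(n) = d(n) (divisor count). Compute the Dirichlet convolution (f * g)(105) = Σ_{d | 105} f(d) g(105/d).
(φ * d)(105) = 192

Divisors of 105: [1, 3, 5, 7, 15, 21, 35, 105]. For each d | 105:
  d = 1: φ(1) · d(105/1) = 1 · 8 = 8
  d = 3: φ(3) · d(105/3) = 2 · 4 = 8
  d = 5: φ(5) · d(105/5) = 4 · 4 = 16
  d = 7: φ(7) · d(105/7) = 6 · 4 = 24
  d = 15: φ(15) · d(105/15) = 8 · 2 = 16
  d = 21: φ(21) · d(105/21) = 12 · 2 = 24
  d = 35: φ(35) · d(105/35) = 24 · 2 = 48
  d = 105: φ(105) · d(105/105) = 48 · 1 = 48
Summing: (φ * d)(105) = 8 + 8 + 16 + 24 + 16 + 24 + 48 + 48 = 192.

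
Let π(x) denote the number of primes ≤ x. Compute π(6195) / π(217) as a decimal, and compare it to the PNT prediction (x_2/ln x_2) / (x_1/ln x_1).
π(6195)/π(217) = 804/47 ≈ 17.1064;  PNT prediction ≈ 17.5900.

π(217) = 47 and π(6195) = 804, so π(6195)/π(217) ≈ 17.1064. The PNT-predicted ratio is (6195/ln(6195)) / (217/ln(217)) ≈ 17.5900. The two agree to within a few percent, as expected.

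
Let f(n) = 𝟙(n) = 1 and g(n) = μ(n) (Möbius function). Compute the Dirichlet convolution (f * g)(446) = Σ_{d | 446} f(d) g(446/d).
(𝟙 * μ)(446) = 0

Divisors of 446: [1, 2, 223, 446]. For each d | 446:
  d = 1: 𝟙(1) · μ(446/1) = 1 · 1 = 1
  d = 2: 𝟙(2) · μ(446/2) = 1 · -1 = -1
  d = 223: 𝟙(223) · μ(446/223) = 1 · -1 = -1
  d = 446: 𝟙(446) · μ(446/446) = 1 · 1 = 1
Summing: (𝟙 * μ)(446) = 1 + -1 + -1 + 1 = 0.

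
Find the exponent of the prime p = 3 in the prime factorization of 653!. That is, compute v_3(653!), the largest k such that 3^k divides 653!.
v_3(653!) = 323

Legendre's formula: v_p(n!) = Σ_{k ≥ 1} ⌊n / p^k⌋. For p = 3, n = 653, the terms are:
  ⌊653/3^1⌋ = ⌊653/3⌋ = 217
  ⌊653/3^2⌋ = ⌊653/9⌋ = 72
  ⌊653/3^3⌋ = ⌊653/27⌋ = 24
  ⌊653/3^4⌋ = ⌊653/81⌋ = 8
  ⌊653/3^5⌋ = ⌊653/243⌋ = 2
(the next term ⌊653/3^6⌋ = 0, terminating the sum). Summing: v_3(653!) = 217 + 72 + 24 + 8 + 2 = 323.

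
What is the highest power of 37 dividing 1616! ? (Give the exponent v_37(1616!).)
v_37(1616!) = 44

Legendre's formula: v_p(n!) = Σ_{k ≥ 1} ⌊n / p^k⌋. For p = 37, n = 1616, the terms are:
  ⌊1616/37^1⌋ = ⌊1616/37⌋ = 43
  ⌊1616/37^2⌋ = ⌊1616/1369⌋ = 1
(the next term ⌊1616/37^3⌋ = 0, terminating the sum). Summing: v_37(1616!) = 43 + 1 = 44.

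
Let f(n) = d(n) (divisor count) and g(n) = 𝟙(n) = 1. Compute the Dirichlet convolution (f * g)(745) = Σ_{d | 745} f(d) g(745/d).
(d * 𝟙)(745) = 9

Divisors of 745: [1, 5, 149, 745]. For each d | 745:
  d = 1: d(1) · 𝟙(745/1) = 1 · 1 = 1
  d = 5: d(5) · 𝟙(745/5) = 2 · 1 = 2
  d = 149: d(149) · 𝟙(745/149) = 2 · 1 = 2
  d = 745: d(745) · 𝟙(745/745) = 4 · 1 = 4
Summing: (d * 𝟙)(745) = 1 + 2 + 2 + 4 = 9.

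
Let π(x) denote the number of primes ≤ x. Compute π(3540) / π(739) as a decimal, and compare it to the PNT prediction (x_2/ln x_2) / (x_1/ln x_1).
π(3540)/π(739) = 495/131 ≈ 3.7786;  PNT prediction ≈ 3.8719.

π(739) = 131 and π(3540) = 495, so π(3540)/π(739) ≈ 3.7786. The PNT-predicted ratio is (3540/ln(3540)) / (739/ln(739)) ≈ 3.8719. The two agree to within a few percent, as expected.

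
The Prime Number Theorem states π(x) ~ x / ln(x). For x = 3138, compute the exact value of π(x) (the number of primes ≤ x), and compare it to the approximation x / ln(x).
π(3138) = 446;  x/ln(x) ≈ 389.75;  relative error ≈ 12.61%.

Directly count primes up to 3138: π(3138) = 446. The PNT approximation gives 3138/ln(3138) ≈ 3138/8.05134 ≈ 389.75. Relative error (π(x) − x/ln(x)) / π(x) ≈ 12.61%; the approximation is known to undercount slightly (Li(x) is a better estimate).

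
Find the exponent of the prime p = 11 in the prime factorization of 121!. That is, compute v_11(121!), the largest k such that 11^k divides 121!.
v_11(121!) = 12

Legendre's formula: v_p(n!) = Σ_{k ≥ 1} ⌊n / p^k⌋. For p = 11, n = 121, the terms are:
  ⌊121/11^1⌋ = ⌊121/11⌋ = 11
  ⌊121/11^2⌋ = ⌊121/121⌋ = 1
(the next term ⌊121/11^3⌋ = 0, terminating the sum). Summing: v_11(121!) = 11 + 1 = 12.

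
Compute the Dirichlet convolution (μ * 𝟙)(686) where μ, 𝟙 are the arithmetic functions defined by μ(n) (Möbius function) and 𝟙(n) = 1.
(μ * 𝟙)(686) = 0

Divisors of 686: [1, 2, 7, 14, 49, 98, 343, 686]. For each d | 686:
  d = 1: μ(1) · 𝟙(686/1) = 1 · 1 = 1
  d = 2: μ(2) · 𝟙(686/2) = -1 · 1 = -1
  d = 7: μ(7) · 𝟙(686/7) = -1 · 1 = -1
  d = 14: μ(14) · 𝟙(686/14) = 1 · 1 = 1
  d = 49: μ(49) · 𝟙(686/49) = 0 · 1 = 0
  d = 98: μ(98) · 𝟙(686/98) = 0 · 1 = 0
  d = 343: μ(343) · 𝟙(686/343) = 0 · 1 = 0
  d = 686: μ(686) · 𝟙(686/686) = 0 · 1 = 0
Summing: (μ * 𝟙)(686) = 1 + -1 + -1 + 1 + 0 + 0 + 0 + 0 = 0.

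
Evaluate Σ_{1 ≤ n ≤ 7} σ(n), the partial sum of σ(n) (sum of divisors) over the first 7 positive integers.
Σ_{n ≤ 7} σ(n) = 41

Compute σ(n) for each 1 ≤ n ≤ 7: σ(1) = 1, σ(2) = 3, σ(3) = 4, σ(4) = 7, σ(5) = 6, σ(6) = 12, σ(7) = 8. Summing all 7 values: 41. (Average order: Σ_{n ≤ x} σ(n) ~ (π²/12) x². For x = 7, (π²/12)·7² ≈ 40.30.)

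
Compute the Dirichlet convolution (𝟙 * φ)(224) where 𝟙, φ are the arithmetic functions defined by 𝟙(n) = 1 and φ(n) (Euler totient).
(𝟙 * φ)(224) = 224

Divisors of 224: [1, 2, 4, 7, 8, 14, 16, 28, 32, 56, 112, 224]. For each d | 224:
  d = 1: 𝟙(1) · φ(224/1) = 1 · 96 = 96
  d = 2: 𝟙(2) · φ(224/2) = 1 · 48 = 48
  d = 4: 𝟙(4) · φ(224/4) = 1 · 24 = 24
  d = 7: 𝟙(7) · φ(224/7) = 1 · 16 = 16
  d = 8: 𝟙(8) · φ(224/8) = 1 · 12 = 12
  d = 14: 𝟙(14) · φ(224/14) = 1 · 8 = 8
  d = 16: 𝟙(16) · φ(224/16) = 1 · 6 = 6
  d = 28: 𝟙(28) · φ(224/28) = 1 · 4 = 4
  d = 32: 𝟙(32) · φ(224/32) = 1 · 6 = 6
  d = 56: 𝟙(56) · φ(224/56) = 1 · 2 = 2
  d = 112: 𝟙(112) · φ(224/112) = 1 · 1 = 1
  d = 224: 𝟙(224) · φ(224/224) = 1 · 1 = 1
Summing: (𝟙 * φ)(224) = 96 + 48 + 24 + 16 + 12 + 8 + 6 + 4 + 6 + 2 + 1 + 1 = 224.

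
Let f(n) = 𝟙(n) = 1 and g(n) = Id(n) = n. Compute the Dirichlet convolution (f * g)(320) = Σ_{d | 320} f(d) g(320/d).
(𝟙 * Id)(320) = 762

Divisors of 320: [1, 2, 4, 5, 8, 10, 16, 20, 32, 40, 64, 80, 160, 320]. For each d | 320:
  d = 1: 𝟙(1) · Id(320/1) = 1 · 320 = 320
  d = 2: 𝟙(2) · Id(320/2) = 1 · 160 = 160
  d = 4: 𝟙(4) · Id(320/4) = 1 · 80 = 80
  d = 5: 𝟙(5) · Id(320/5) = 1 · 64 = 64
  d = 8: 𝟙(8) · Id(320/8) = 1 · 40 = 40
  d = 10: 𝟙(10) · Id(320/10) = 1 · 32 = 32
  d = 16: 𝟙(16) · Id(320/16) = 1 · 20 = 20
  d = 20: 𝟙(20) · Id(320/20) = 1 · 16 = 16
  d = 32: 𝟙(32) · Id(320/32) = 1 · 10 = 10
  d = 40: 𝟙(40) · Id(320/40) = 1 · 8 = 8
  d = 64: 𝟙(64) · Id(320/64) = 1 · 5 = 5
  d = 80: 𝟙(80) · Id(320/80) = 1 · 4 = 4
  d = 160: 𝟙(160) · Id(320/160) = 1 · 2 = 2
  d = 320: 𝟙(320) · Id(320/320) = 1 · 1 = 1
Summing: (𝟙 * Id)(320) = 320 + 160 + 80 + 64 + 40 + 32 + 20 + 16 + 10 + 8 + 5 + 4 + 2 + 1 = 762.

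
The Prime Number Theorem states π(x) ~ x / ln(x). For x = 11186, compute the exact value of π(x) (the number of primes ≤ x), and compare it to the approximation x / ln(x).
π(11186) = 1355;  x/ln(x) ≈ 1199.90;  relative error ≈ 11.45%.

Directly count primes up to 11186: π(11186) = 1355. The PNT approximation gives 11186/ln(11186) ≈ 11186/9.32242 ≈ 1199.90. Relative error (π(x) − x/ln(x)) / π(x) ≈ 11.45%; the approximation is known to undercount slightly (Li(x) is a better estimate).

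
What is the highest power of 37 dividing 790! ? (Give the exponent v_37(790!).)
v_37(790!) = 21

Legendre's formula: v_p(n!) = Σ_{k ≥ 1} ⌊n / p^k⌋. For p = 37, n = 790, the terms are:
  ⌊790/37^1⌋ = ⌊790/37⌋ = 21
(the next term ⌊790/37^2⌋ = 0, terminating the sum). Summing: v_37(790!) = 21 = 21.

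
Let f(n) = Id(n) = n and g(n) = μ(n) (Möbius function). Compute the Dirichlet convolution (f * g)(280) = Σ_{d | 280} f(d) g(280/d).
(Id * μ)(280) = 96

Divisors of 280: [1, 2, 4, 5, 7, 8, 10, 14, 20, 28, 35, 40, 56, 70, 140, 280]. For each d | 280:
  d = 1: Id(1) · μ(280/1) = 1 · 0 = 0
  d = 2: Id(2) · μ(280/2) = 2 · 0 = 0
  d = 4: Id(4) · μ(280/4) = 4 · -1 = -4
  d = 5: Id(5) · μ(280/5) = 5 · 0 = 0
  d = 7: Id(7) · μ(280/7) = 7 · 0 = 0
  d = 8: Id(8) · μ(280/8) = 8 · 1 = 8
  d = 10: Id(10) · μ(280/10) = 10 · 0 = 0
  d = 14: Id(14) · μ(280/14) = 14 · 0 = 0
  d = 20: Id(20) · μ(280/20) = 20 · 1 = 20
  d = 28: Id(28) · μ(280/28) = 28 · 1 = 28
  d = 35: Id(35) · μ(280/35) = 35 · 0 = 0
  d = 40: Id(40) · μ(280/40) = 40 · -1 = -40
  d = 56: Id(56) · μ(280/56) = 56 · -1 = -56
  d = 70: Id(70) · μ(280/70) = 70 · 0 = 0
  d = 140: Id(140) · μ(280/140) = 140 · -1 = -140
  d = 280: Id(280) · μ(280/280) = 280 · 1 = 280
Summing: (Id * μ)(280) = 0 + 0 + -4 + 0 + 0 + 8 + 0 + 0 + 20 + 28 + 0 + -40 + -56 + 0 + -140 + 280 = 96.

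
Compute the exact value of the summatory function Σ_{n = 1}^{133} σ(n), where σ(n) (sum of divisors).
Σ_{n ≤ 133} σ(n) = 14591

Compute σ(n) for each 1 ≤ n ≤ 133: σ(1) = 1, σ(2) = 3, σ(3) = 4, σ(4) = 7, σ(5) = 6, σ(6) = 12, σ(7) = 8, σ(8) = 15, σ(9) = 13, σ(10) = 18, σ(11) = 12, σ(12) = 28, σ(13) = 14, σ(14) = 24, σ(15) = 24, σ(16) = 31, σ(17) = 18, σ(18) = 39, σ(19) = 20, σ(20) = 42, σ(21) = 32, σ(22) = 36, σ(23) = 24, σ(24) = 60, σ(25) = 31, σ(26) = 42, σ(27) = 40, σ(28) = 56, σ(29) = 30, σ(30) = 72, σ(31) = 32, σ(32) = 63, σ(33) = 48, σ(34) = 54, σ(35) = 48, σ(36) = 91, σ(37) = 38, σ(38) = 60, σ(39) = 56, σ(40) = 90, σ(41) = 42, σ(42) = 96, σ(43) = 44, σ(44) = 84, σ(45) = 78, σ(46) = 72, σ(47) = 48, σ(48) = 124, σ(49) = 57, σ(50) = 93, σ(51) = 72, σ(52) = 98, σ(53) = 54, σ(54) = 120, σ(55) = 72, σ(56) = 120, σ(57) = 80, σ(58) = 90, σ(59) = 60, σ(60) = 168, σ(61) = 62, σ(62) = 96, σ(63) = 104, σ(64) = 127, σ(65) = 84, σ(66) = 144, σ(67) = 68, σ(68) = 126, σ(69) = 96, σ(70) = 144, σ(71) = 72, σ(72) = 195, σ(73) = 74, σ(74) = 114, σ(75) = 124, σ(76) = 140, σ(77) = 96, σ(78) = 168, σ(79) = 80, σ(80) = 186, σ(81) = 121, σ(82) = 126, σ(83) = 84, σ(84) = 224, σ(85) = 108, σ(86) = 132, σ(87) = 120, σ(88) = 180, σ(89) = 90, σ(90) = 234, σ(91) = 112, σ(92) = 168, σ(93) = 128, σ(94) = 144, σ(95) = 120, σ(96) = 252, σ(97) = 98, σ(98) = 171, σ(99) = 156, σ(100) = 217, σ(101) = 102, σ(102) = 216, σ(103) = 104, σ(104) = 210, σ(105) = 192, σ(106) = 162, σ(107) = 108, σ(108) = 280, σ(109) = 110, σ(110) = 216, σ(111) = 152, σ(112) = 248, σ(113) = 114, σ(114) = 240, σ(115) = 144, σ(116) = 210, σ(117) = 182, σ(118) = 180, σ(119) = 144, σ(120) = 360, σ(121) = 133, σ(122) = 186, σ(123) = 168, σ(124) = 224, σ(125) = 156, σ(126) = 312, σ(127) = 128, σ(128) = 255, σ(129) = 176, σ(130) = 252, σ(131) = 132, σ(132) = 336, σ(133) = 160. Summing all 133 values: 14591. (Average order: Σ_{n ≤ x} σ(n) ~ (π²/12) x². For x = 133, (π²/12)·133² ≈ 14548.62.)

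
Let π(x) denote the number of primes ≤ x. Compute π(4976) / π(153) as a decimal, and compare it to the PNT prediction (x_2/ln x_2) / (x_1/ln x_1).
π(4976)/π(153) = 666/36 ≈ 18.5000;  PNT prediction ≈ 19.2196.

π(153) = 36 and π(4976) = 666, so π(4976)/π(153) ≈ 18.5000. The PNT-predicted ratio is (4976/ln(4976)) / (153/ln(153)) ≈ 19.2196. The two agree to within a few percent, as expected.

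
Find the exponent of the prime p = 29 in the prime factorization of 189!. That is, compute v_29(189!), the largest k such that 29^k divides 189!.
v_29(189!) = 6

Legendre's formula: v_p(n!) = Σ_{k ≥ 1} ⌊n / p^k⌋. For p = 29, n = 189, the terms are:
  ⌊189/29^1⌋ = ⌊189/29⌋ = 6
(the next term ⌊189/29^2⌋ = 0, terminating the sum). Summing: v_29(189!) = 6 = 6.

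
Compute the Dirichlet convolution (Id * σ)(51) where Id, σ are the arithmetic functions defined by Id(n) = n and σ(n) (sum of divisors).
(Id * σ)(51) = 245

Divisors of 51: [1, 3, 17, 51]. For each d | 51:
  d = 1: Id(1) · σ(51/1) = 1 · 72 = 72
  d = 3: Id(3) · σ(51/3) = 3 · 18 = 54
  d = 17: Id(17) · σ(51/17) = 17 · 4 = 68
  d = 51: Id(51) · σ(51/51) = 51 · 1 = 51
Summing: (Id * σ)(51) = 72 + 54 + 68 + 51 = 245.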